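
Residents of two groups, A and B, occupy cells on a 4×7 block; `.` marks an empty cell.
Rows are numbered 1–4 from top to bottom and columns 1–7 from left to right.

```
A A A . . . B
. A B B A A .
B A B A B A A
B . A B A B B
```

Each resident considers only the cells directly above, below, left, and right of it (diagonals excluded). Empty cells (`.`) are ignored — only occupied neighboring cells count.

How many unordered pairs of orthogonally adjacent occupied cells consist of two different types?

Scan each occupied cell's neighbors to the right and below so each pair is counted once.
From row 1: 1 unlike of 4 pairs (running 1/4).
From row 2: 4 unlike of 9 pairs (running 5/13).
From row 3: 10 unlike of 12 pairs (running 15/25).
From row 4: 3 unlike of 4 pairs (running 18/29).
Total adjacent occupied pairs: 29; unlike-type pairs: 18.

18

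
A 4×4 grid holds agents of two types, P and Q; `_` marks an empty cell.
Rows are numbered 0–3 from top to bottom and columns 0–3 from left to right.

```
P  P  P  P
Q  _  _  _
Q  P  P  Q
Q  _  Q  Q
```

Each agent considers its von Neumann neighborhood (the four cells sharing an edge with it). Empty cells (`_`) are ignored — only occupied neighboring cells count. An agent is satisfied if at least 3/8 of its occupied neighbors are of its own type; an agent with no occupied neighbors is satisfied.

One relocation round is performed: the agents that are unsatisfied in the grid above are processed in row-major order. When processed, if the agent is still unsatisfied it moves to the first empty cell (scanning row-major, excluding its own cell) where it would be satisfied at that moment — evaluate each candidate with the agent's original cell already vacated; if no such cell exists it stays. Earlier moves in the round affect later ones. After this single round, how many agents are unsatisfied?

1

Initially unsatisfied (in order): (2,2).
  (2,2) → (1,1).
Resulting grid:
P P P P
Q P _ _
Q P _ Q
Q _ Q Q
Unsatisfied now: (1,0).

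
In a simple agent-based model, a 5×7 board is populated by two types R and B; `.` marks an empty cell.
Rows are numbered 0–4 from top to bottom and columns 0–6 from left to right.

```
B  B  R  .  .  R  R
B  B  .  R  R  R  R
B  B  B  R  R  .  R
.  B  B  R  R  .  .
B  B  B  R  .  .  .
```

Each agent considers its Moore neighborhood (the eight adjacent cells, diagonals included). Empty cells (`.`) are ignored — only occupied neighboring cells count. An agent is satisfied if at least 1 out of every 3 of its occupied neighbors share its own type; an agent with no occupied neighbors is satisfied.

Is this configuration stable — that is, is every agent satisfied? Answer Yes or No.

Yes

(0,0)B 3/3 satisfied
(0,1)B 3/4 satisfied
(0,2)R 1/3 satisfied
(0,5)R 4/4 satisfied
(0,6)R 3/3 satisfied
(1,0)B 5/5 satisfied
(1,1)B 6/7 satisfied
(1,3)R 4/5 satisfied
(1,4)R 5/5 satisfied
(1,5)R 6/6 satisfied
(1,6)R 4/4 satisfied
(2,0)B 4/4 satisfied
(2,1)B 6/6 satisfied
(2,2)B 4/7 satisfied
(2,3)R 5/7 satisfied
(2,4)R 6/6 satisfied
(2,6)R 2/2 satisfied
(3,1)B 7/7 satisfied
(3,2)B 5/8 satisfied
(3,3)R 4/7 satisfied
(3,4)R 4/4 satisfied
(4,0)B 2/2 satisfied
(4,1)B 4/4 satisfied
(4,2)B 3/5 satisfied
(4,3)R 2/4 satisfied
All meet the threshold, so the configuration is stable.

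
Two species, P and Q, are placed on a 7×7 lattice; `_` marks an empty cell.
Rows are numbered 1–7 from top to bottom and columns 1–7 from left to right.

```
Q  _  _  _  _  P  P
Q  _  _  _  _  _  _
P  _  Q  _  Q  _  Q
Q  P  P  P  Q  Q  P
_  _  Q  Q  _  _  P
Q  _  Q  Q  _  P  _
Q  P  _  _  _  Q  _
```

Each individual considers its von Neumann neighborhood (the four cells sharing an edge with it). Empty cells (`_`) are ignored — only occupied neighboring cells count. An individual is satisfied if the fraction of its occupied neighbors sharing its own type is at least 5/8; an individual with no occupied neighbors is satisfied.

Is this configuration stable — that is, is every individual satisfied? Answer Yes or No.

No

(1,1)Q 1/1 ok
(1,6)P 1/1 ok
(1,7)P 1/1 ok
(2,1)Q 1/2 unhappy
(3,1)P 0/2 unhappy
(3,3)Q 0/1 unhappy
(3,5)Q 1/1 ok
(3,7)Q 0/1 unhappy
(4,1)Q 0/2 unhappy
(4,2)P 1/2 unhappy
(4,3)P 2/4 unhappy
(4,4)P 1/3 unhappy
(4,5)Q 2/3 ok
(4,6)Q 1/2 unhappy
(4,7)P 1/3 unhappy
(5,3)Q 2/3 ok
(5,4)Q 2/3 ok
(5,7)P 1/1 ok
(6,1)Q 1/1 ok
(6,3)Q 2/2 ok
(6,4)Q 2/2 ok
(6,6)P 0/1 unhappy
(7,1)Q 1/2 unhappy
(7,2)P 0/1 unhappy
(7,6)Q 0/1 unhappy
For instance (2,1) has only 1/2 same-type neighbors, below 5/8.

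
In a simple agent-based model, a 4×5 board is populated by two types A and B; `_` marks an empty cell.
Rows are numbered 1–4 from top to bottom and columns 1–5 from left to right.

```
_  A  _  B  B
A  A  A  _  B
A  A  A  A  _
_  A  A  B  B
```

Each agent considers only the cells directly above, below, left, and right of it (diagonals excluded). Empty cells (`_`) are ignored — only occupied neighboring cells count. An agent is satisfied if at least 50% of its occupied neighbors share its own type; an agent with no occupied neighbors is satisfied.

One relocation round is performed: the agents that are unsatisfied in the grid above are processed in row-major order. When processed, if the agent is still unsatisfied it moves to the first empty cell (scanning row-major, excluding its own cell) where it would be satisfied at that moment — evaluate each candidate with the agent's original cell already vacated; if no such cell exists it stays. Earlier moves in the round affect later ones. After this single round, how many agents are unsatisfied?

Initially unsatisfied (in order): (4,4).
  (4,4) → (2,4).
Resulting grid:
_ A _ B B
A A A B B
A A A A _
_ A A _ B
All satisfied now.

0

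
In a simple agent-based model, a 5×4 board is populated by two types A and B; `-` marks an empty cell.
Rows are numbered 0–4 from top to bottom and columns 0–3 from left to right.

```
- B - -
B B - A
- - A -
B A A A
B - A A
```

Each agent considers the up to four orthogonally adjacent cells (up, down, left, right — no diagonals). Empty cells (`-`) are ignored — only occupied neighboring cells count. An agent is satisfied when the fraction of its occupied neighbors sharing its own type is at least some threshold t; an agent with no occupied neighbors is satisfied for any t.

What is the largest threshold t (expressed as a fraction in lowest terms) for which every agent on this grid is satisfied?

(0,1)B 1/1
(1,0)B 1/1
(1,1)B 2/2
(1,3)A — no occupied neighbors
(2,2)A 1/1
(3,0)B 1/2
(3,1)A 1/2
(3,2)A 4/4
(3,3)A 2/2
(4,0)B 1/1
(4,2)A 2/2
(4,3)A 2/2
The smallest same-type fraction is 1/2 at (3,0), which reduces to 1/2. Any threshold above that leaves this agent unsatisfied.

1/2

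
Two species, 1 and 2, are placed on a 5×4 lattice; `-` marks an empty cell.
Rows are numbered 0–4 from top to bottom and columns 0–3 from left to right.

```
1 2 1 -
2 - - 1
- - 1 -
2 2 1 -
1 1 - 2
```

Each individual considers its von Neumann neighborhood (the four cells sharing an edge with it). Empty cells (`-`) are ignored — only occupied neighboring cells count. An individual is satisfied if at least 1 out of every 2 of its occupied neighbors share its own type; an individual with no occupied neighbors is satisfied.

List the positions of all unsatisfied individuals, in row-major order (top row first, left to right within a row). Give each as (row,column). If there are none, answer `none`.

(0,0), (0,1), (0,2), (1,0), (3,1)

(0,0)1 0/2 ✗
(0,1)2 0/2 ✗
(0,2)1 0/1 ✗
(1,0)2 0/1 ✗
(1,3)1 0/0 ✓
(2,2)1 1/1 ✓
(3,0)2 1/2 ✓
(3,1)2 1/3 ✗
(3,2)1 1/2 ✓
(4,0)1 1/2 ✓
(4,1)1 1/2 ✓
(4,3)2 0/0 ✓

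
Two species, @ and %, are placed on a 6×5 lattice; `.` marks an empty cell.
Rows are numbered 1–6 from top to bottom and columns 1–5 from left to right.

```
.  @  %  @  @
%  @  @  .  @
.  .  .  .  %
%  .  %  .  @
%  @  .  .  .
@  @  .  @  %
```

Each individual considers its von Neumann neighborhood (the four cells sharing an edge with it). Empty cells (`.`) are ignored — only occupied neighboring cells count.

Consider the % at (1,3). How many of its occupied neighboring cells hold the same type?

Occupied neighbors of (1,3): (2,3)=@, (1,2)=@, (1,4)=@.
Same type (%): 0 of 3.

0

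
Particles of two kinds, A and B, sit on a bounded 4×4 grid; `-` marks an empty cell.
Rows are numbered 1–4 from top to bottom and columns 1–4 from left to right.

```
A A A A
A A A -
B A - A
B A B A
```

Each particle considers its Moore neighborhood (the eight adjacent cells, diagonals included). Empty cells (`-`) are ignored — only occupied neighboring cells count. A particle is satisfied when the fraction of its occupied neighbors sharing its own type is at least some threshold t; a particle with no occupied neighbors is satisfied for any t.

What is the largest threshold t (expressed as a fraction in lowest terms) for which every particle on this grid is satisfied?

0/1

Row 1: (1,1)A 3/3 · (1,2)A 5/5 · (1,3)A 4/4 · (1,4)A 2/2
Row 2: (2,1)A 4/5 · (2,2)A 6/7 · (2,3)A 6/6
Row 3: (3,1)B 1/5 · (3,2)A 4/7 · (3,4)A 2/3
Row 4: (4,1)B 1/3 · (4,2)A 1/4 · (4,3)B 0/4 · (4,4)A 1/2
The smallest same-type fraction is 0/4 at (4,3), which reduces to 0/1. Any threshold above that leaves this particle unsatisfied.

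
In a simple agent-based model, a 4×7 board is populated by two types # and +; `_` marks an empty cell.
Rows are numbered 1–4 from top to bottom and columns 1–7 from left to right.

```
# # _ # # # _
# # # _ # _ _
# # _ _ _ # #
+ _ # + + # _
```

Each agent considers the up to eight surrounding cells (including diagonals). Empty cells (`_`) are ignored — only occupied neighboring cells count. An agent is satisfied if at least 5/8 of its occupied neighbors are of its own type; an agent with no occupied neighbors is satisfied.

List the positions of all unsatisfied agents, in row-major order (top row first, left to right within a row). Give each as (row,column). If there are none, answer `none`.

(4,1), (4,3), (4,4), (4,5)

Row 1: (1,1)# 3/3 ok · (1,2)# 4/4 ok · (1,4)# 3/3 ok · (1,5)# 3/3 ok · (1,6)# 2/2 ok
Row 2: (2,1)# 5/5 ok · (2,2)# 6/6 ok · (2,3)# 4/4 ok · (2,5)# 4/4 ok
Row 3: (3,1)# 3/4 ok · (3,2)# 5/6 ok · (3,6)# 3/4 ok · (3,7)# 2/2 ok
Row 4: (4,1)+ 0/2 unhappy · (4,3)# 1/2 unhappy · (4,4)+ 1/2 unhappy · (4,5)+ 1/3 unhappy · (4,6)# 2/3 ok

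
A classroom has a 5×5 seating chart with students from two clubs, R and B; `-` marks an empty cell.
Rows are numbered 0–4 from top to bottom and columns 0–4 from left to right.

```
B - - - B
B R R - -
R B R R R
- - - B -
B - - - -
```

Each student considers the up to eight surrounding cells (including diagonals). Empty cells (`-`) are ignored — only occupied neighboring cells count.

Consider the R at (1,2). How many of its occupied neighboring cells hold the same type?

3

Occupied neighbors of (1,2): (1,1)=R, (2,1)=B, (2,2)=R, (2,3)=R.
Same type (R): 3 of 4.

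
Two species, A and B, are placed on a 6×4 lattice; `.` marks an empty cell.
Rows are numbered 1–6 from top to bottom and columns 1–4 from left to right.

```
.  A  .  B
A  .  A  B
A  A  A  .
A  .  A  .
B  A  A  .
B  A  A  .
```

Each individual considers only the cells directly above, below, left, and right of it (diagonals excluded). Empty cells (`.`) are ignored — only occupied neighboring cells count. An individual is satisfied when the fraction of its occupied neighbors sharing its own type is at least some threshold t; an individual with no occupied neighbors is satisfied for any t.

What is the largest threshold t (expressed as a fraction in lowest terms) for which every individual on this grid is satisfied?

1/3

(1,2)A — no occupied neighbors
(1,4)B 1/1
(2,1)A 1/1
(2,3)A 1/2
(2,4)B 1/2
(3,1)A 3/3
(3,2)A 2/2
(3,3)A 3/3
(4,1)A 1/2
(4,3)A 2/2
(5,1)B 1/3
(5,2)A 2/3
(5,3)A 3/3
(6,1)B 1/2
(6,2)A 2/3
(6,3)A 2/2
The smallest same-type fraction is 1/3 at (5,1), which reduces to 1/3. Any threshold above that leaves this individual unsatisfied.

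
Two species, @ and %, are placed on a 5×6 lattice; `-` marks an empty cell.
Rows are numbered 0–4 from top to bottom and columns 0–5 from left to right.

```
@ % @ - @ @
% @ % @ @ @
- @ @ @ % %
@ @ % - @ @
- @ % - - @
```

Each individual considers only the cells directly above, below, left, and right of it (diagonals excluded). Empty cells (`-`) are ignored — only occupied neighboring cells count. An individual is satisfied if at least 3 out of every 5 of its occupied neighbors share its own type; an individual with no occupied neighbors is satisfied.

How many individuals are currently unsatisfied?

13

(0,0)@ 0/2 not
(0,1)% 0/3 not
(0,2)@ 0/2 not
(0,4)@ 2/2 satisfied
(0,5)@ 2/2 satisfied
(1,0)% 0/2 not
(1,1)@ 1/4 not
(1,2)% 0/4 not
(1,3)@ 2/3 satisfied
(1,4)@ 3/4 satisfied
(1,5)@ 2/3 satisfied
(2,1)@ 3/3 satisfied
(2,2)@ 2/4 not
(2,3)@ 2/3 satisfied
(2,4)% 1/4 not
(2,5)% 1/3 not
(3,0)@ 1/1 satisfied
(3,1)@ 3/4 satisfied
(3,2)% 1/3 not
(3,4)@ 1/2 not
(3,5)@ 2/3 satisfied
(4,1)@ 1/2 not
(4,2)% 1/2 not
(4,5)@ 1/1 satisfied
Unsatisfied: (0,0), (0,1), (0,2), (1,0), (1,1), (1,2), (2,2), (2,4), (2,5), (3,2), (3,4), (4,1), (4,2) — 13 in total.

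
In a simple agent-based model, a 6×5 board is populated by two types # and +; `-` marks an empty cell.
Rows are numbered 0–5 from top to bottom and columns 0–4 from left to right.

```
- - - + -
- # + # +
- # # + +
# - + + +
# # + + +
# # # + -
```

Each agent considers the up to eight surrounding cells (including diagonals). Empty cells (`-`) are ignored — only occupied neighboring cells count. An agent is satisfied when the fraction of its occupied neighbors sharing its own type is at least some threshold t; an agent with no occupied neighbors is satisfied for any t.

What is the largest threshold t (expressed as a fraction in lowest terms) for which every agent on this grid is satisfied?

Row 0: (0,3)+ 2/3
Row 1: (1,1)# 2/3 · (1,2)+ 2/6 · (1,3)# 1/6 · (1,4)+ 3/4
Row 2: (2,1)# 3/5 · (2,2)# 3/7 · (2,3)+ 6/8 · (2,4)+ 4/5
Row 3: (3,0)# 3/3 · (3,2)+ 4/7 · (3,3)+ 7/8 · (3,4)+ 5/5
Row 4: (4,0)# 4/4 · (4,1)# 5/7 · (4,2)+ 4/7 · (4,3)+ 6/7 · (4,4)+ 4/4
Row 5: (5,0)# 3/3 · (5,1)# 4/5 · (5,2)# 2/5 · (5,3)+ 3/4
The smallest same-type fraction is 1/6 at (1,3), which reduces to 1/6. Any threshold above that leaves this agent unsatisfied.

1/6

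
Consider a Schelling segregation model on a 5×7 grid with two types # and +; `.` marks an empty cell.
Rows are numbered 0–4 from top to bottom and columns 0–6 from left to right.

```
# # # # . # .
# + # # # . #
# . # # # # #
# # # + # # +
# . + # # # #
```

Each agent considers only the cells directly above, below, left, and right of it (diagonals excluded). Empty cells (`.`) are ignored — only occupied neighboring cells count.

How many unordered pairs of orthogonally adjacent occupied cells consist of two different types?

Scan each occupied cell's neighbors to the right and below so each pair is counted once.
From row 0: 1 unlike of 7 pairs (running 1/7).
From row 1: 2 unlike of 9 pairs (running 3/16).
From row 2: 2 unlike of 10 pairs (running 5/26).
From row 3: 6 unlike of 12 pairs (running 11/38).
From row 4: 1 unlike of 4 pairs (running 12/42).
Total adjacent occupied pairs: 42; unlike-type pairs: 12.

12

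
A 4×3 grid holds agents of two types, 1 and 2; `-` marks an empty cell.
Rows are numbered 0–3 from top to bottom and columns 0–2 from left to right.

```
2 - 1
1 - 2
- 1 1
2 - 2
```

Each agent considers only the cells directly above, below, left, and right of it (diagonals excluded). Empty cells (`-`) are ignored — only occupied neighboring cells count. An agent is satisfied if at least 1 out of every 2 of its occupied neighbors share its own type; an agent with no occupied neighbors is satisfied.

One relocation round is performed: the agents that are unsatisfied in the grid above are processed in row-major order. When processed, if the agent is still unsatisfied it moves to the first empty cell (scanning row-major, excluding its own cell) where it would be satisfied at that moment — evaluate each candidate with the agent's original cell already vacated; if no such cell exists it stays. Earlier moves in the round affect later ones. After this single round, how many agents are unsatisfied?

Initially unsatisfied (in order): (0,0), (0,2), (1,0), (1,2), (2,2), (3,2).
  (0,0) → (3,1).
  (0,2) → (0,0).
  (1,0): now satisfied by earlier moves; stays.
  (1,2) → (0,2).
  (2,2): now satisfied by earlier moves; stays.
  (3,2): now satisfied by earlier moves; stays.
Resulting grid:
1 - 2
1 - -
- 1 1
2 2 2
All satisfied now.

0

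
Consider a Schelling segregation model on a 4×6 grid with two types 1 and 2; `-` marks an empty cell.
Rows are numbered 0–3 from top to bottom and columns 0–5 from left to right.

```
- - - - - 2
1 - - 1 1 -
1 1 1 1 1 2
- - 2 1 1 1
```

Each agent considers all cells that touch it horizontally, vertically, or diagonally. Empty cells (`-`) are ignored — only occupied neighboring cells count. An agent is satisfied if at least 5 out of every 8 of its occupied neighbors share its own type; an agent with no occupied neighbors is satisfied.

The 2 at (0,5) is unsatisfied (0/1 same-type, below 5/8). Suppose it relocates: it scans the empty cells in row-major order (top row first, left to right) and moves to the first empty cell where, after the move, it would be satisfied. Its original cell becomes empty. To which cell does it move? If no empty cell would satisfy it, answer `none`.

none

Vacating (0,5). Empty cells in order:
  (0,0): 0/1 same-type → still unsatisfied.
  (0,1): 0/1 same-type → still unsatisfied.
  (0,2): 0/1 same-type → still unsatisfied.
  (0,3): 0/2 same-type → still unsatisfied.
  (0,4): 0/2 same-type → still unsatisfied.
  (1,1): 0/4 same-type → still unsatisfied.
  (1,2): 0/4 same-type → still unsatisfied.
  (1,5): 1/3 same-type → still unsatisfied.
  (3,0): 0/2 same-type → still unsatisfied.
  (3,1): 1/4 same-type → still unsatisfied.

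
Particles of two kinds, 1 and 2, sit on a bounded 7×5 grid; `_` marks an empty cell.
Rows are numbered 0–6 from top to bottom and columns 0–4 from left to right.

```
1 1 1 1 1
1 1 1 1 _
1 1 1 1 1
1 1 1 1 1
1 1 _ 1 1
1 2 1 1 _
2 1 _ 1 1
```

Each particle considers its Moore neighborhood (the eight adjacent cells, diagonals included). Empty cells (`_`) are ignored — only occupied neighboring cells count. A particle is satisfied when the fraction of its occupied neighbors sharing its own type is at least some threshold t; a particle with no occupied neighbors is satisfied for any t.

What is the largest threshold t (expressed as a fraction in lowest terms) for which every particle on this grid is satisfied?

Row 0: (0,0)1 3/3 · (0,1)1 5/5 · (0,2)1 5/5 · (0,3)1 4/4 · (0,4)1 2/2
Row 1: (1,0)1 5/5 · (1,1)1 8/8 · (1,2)1 8/8 · (1,3)1 7/7
Row 2: (2,0)1 5/5 · (2,1)1 8/8 · (2,2)1 8/8 · (2,3)1 7/7 · (2,4)1 4/4
Row 3: (3,0)1 5/5 · (3,1)1 7/7 · (3,2)1 7/7 · (3,3)1 7/7 · (3,4)1 5/5
Row 4: (4,0)1 4/5 · (4,1)1 6/7 · (4,3)1 6/6 · (4,4)1 4/4
Row 5: (5,0)1 3/5 · (5,1)2 1/6 · (5,2)1 5/6 · (5,3)1 5/5
Row 6: (6,0)2 1/3 · (6,1)1 2/4 · (6,3)1 3/3 · (6,4)1 2/2
The smallest same-type fraction is 1/6 at (5,1), which reduces to 1/6. Any threshold above that leaves this particle unsatisfied.

1/6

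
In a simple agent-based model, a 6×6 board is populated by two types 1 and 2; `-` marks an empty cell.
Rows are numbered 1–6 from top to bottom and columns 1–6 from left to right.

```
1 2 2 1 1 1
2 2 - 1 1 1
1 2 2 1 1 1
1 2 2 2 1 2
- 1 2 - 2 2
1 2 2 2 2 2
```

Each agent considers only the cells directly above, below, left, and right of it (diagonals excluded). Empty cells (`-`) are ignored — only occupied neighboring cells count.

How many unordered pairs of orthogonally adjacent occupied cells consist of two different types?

Scan each occupied cell's neighbors to the right and below so each pair is counted once.
Row 1: 1(1,1)–2(1,2)≠ 1(1,1)–2(2,1)≠ 2(1,2)–2(1,3)= 2(1,2)–2(2,2)= 2(1,3)–1(1,4)≠ 1(1,4)–1(1,5)= 1(1,4)–1(2,4)= 1(1,5)–1(1,6)= 1(1,5)–1(2,5)= 1(1,6)–1(2,6)=  → 3/10 unlike.
Row 2: 2(2,1)–2(2,2)= 2(2,1)–1(3,1)≠ 2(2,2)–2(3,2)= 1(2,4)–1(2,5)= 1(2,4)–1(3,4)= 1(2,5)–1(2,6)= 1(2,5)–1(3,5)= 1(2,6)–1(3,6)=  → 1/8 unlike.
Row 3: 1(3,1)–2(3,2)≠ 1(3,1)–1(4,1)= 2(3,2)–2(3,3)= 2(3,2)–2(4,2)= 2(3,3)–1(3,4)≠ 2(3,3)–2(4,3)= 1(3,4)–1(3,5)= 1(3,4)–2(4,4)≠ 1(3,5)–1(3,6)= 1(3,5)–1(4,5)= 1(3,6)–2(4,6)≠  → 4/11 unlike.
Row 4: 1(4,1)–2(4,2)≠ 2(4,2)–2(4,3)= 2(4,2)–1(5,2)≠ 2(4,3)–2(4,4)= 2(4,3)–2(5,3)= 2(4,4)–1(4,5)≠ 1(4,5)–2(4,6)≠ 1(4,5)–2(5,5)≠ 2(4,6)–2(5,6)=  → 5/9 unlike.
Row 5: 1(5,2)–2(5,3)≠ 1(5,2)–2(6,2)≠ 2(5,3)–2(6,3)= 2(5,5)–2(5,6)= 2(5,5)–2(6,5)= 2(5,6)–2(6,6)=  → 2/6 unlike.
Row 6: 1(6,1)–2(6,2)≠ 2(6,2)–2(6,3)= 2(6,3)–2(6,4)= 2(6,4)–2(6,5)= 2(6,5)–2(6,6)=  → 1/5 unlike.
Total adjacent occupied pairs: 49; unlike-type pairs: 16.

16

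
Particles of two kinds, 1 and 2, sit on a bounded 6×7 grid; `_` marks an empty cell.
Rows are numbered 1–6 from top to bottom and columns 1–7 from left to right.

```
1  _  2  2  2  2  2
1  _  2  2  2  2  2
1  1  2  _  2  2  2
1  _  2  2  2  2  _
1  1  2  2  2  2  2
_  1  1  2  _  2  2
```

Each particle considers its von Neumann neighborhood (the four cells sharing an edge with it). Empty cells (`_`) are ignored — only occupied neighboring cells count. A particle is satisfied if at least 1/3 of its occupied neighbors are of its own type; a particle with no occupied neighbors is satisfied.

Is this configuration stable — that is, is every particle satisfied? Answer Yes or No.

Yes

Row 1: (1,1)1 1/1 ok · (1,3)2 2/2 ok · (1,4)2 3/3 ok · (1,5)2 3/3 ok · (1,6)2 3/3 ok · (1,7)2 2/2 ok
Row 2: (2,1)1 2/2 ok · (2,3)2 3/3 ok · (2,4)2 3/3 ok · (2,5)2 4/4 ok · (2,6)2 4/4 ok · (2,7)2 3/3 ok
Row 3: (3,1)1 3/3 ok · (3,2)1 1/2 ok · (3,3)2 2/3 ok · (3,5)2 3/3 ok · (3,6)2 4/4 ok · (3,7)2 2/2 ok
Row 4: (4,1)1 2/2 ok · (4,3)2 3/3 ok · (4,4)2 3/3 ok · (4,5)2 4/4 ok · (4,6)2 3/3 ok
Row 5: (5,1)1 2/2 ok · (5,2)1 2/3 ok · (5,3)2 2/4 ok · (5,4)2 4/4 ok · (5,5)2 3/3 ok · (5,6)2 4/4 ok · (5,7)2 2/2 ok
Row 6: (6,2)1 2/2 ok · (6,3)1 1/3 ok · (6,4)2 1/2 ok · (6,6)2 2/2 ok · (6,7)2 2/2 ok
All meet the threshold, so the configuration is stable.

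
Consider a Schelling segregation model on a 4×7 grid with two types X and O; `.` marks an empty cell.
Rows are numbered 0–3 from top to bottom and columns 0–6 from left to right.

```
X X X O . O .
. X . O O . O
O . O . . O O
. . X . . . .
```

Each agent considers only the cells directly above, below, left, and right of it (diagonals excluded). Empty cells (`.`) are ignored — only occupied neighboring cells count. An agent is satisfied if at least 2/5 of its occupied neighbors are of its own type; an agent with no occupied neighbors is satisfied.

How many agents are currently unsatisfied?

2

(0,0)X 1/1 ✓
(0,1)X 3/3 ✓
(0,2)X 1/2 ✓
(0,3)O 1/2 ✓
(0,5)O 0/0 ✓
(1,1)X 1/1 ✓
(1,3)O 2/2 ✓
(1,4)O 1/1 ✓
(1,6)O 1/1 ✓
(2,0)O 0/0 ✓
(2,2)O 0/1 ✗
(2,5)O 1/1 ✓
(2,6)O 2/2 ✓
(3,2)X 0/1 ✗
Unsatisfied: (2,2), (3,2) — 2 in total.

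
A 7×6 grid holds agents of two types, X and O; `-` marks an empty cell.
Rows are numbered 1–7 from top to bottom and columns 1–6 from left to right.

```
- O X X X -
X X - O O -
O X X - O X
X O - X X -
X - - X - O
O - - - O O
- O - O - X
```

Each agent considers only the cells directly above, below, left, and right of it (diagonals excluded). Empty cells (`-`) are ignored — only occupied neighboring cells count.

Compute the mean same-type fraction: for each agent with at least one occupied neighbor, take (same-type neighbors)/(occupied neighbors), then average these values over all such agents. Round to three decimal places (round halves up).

Row 1: (1,2)O 0/2 · (1,3)X 1/2 · (1,4)X 2/3 · (1,5)X 1/2
Row 2: (2,1)X 1/2 · (2,2)X 2/3 · (2,4)O 1/2 · (2,5)O 2/3
Row 3: (3,1)O 0/3 · (3,2)X 2/4 · (3,3)X 1/1 · (3,5)O 1/3 · (3,6)X 0/1
Row 4: (4,1)X 1/3 · (4,2)O 0/2 · (4,4)X 2/2 · (4,5)X 1/2
Row 5: (5,1)X 1/2 · (5,4)X 1/1 · (5,6)O 1/1
Row 6: (6,1)O 0/1 · (6,5)O 1/1 · (6,6)O 2/3
Row 7: (7,2)O — no occupied neighbors · (7,4)O — no occupied neighbors · (7,6)X 0/1
Sum over 24 agents: 0/2 + 1/2 + 2/3 + 1/2 + 1/2 + 2/3 + 1/2 + 2/3 + 0/3 + 2/4 + 1/1 + 1/3 + 0/1 + 1/3 + 0/2 + 2/2 + 1/2 + 1/2 + 1/1 + 1/1 + 0/1 + 1/1 + 2/3 + 0/1 = 71/6; mean = 71/6 ÷ 24 = 71/144 = 0.493055… → 0.493.

0.493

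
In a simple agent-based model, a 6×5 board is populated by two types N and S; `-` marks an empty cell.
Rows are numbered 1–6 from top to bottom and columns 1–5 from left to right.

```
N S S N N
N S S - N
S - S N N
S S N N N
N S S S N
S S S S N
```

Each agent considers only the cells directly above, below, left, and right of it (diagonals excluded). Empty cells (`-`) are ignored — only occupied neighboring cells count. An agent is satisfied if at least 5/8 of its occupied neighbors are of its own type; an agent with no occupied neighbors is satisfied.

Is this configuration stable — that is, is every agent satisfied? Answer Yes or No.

(1,1)N 1/2 not
(1,2)S 2/3 satisfied
(1,3)S 2/3 satisfied
(1,4)N 1/2 not
(1,5)N 2/2 satisfied
(2,1)N 1/3 not
(2,2)S 2/3 satisfied
(2,3)S 3/3 satisfied
(2,5)N 2/2 satisfied
(3,1)S 1/2 not
(3,3)S 1/3 not
(3,4)N 2/3 satisfied
(3,5)N 3/3 satisfied
(4,1)S 2/3 satisfied
(4,2)S 2/3 satisfied
(4,3)N 1/4 not
(4,4)N 3/4 satisfied
(4,5)N 3/3 satisfied
(5,1)N 0/3 not
(5,2)S 3/4 satisfied
(5,3)S 3/4 satisfied
(5,4)S 2/4 not
(5,5)N 2/3 satisfied
(6,1)S 1/2 not
(6,2)S 3/3 satisfied
(6,3)S 3/3 satisfied
(6,4)S 2/3 satisfied
(6,5)N 1/2 not
For instance (1,1) has only 1/2 same-type neighbors, below 5/8.

No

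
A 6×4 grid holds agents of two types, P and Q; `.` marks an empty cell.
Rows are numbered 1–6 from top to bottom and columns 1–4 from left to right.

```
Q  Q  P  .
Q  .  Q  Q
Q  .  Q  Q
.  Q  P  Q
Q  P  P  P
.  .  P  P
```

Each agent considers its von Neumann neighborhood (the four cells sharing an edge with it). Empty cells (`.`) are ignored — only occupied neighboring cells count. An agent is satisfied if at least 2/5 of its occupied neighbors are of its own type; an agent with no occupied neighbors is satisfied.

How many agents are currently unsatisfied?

6

Row 1: (1,1)Q 2/2 satisfied · (1,2)Q 1/2 satisfied · (1,3)P 0/2 not
Row 2: (2,1)Q 2/2 satisfied · (2,3)Q 2/3 satisfied · (2,4)Q 2/2 satisfied
Row 3: (3,1)Q 1/1 satisfied · (3,3)Q 2/3 satisfied · (3,4)Q 3/3 satisfied
Row 4: (4,2)Q 0/2 not · (4,3)P 1/4 not · (4,4)Q 1/3 not
Row 5: (5,1)Q 0/1 not · (5,2)P 1/3 not · (5,3)P 4/4 satisfied · (5,4)P 2/3 satisfied
Row 6: (6,3)P 2/2 satisfied · (6,4)P 2/2 satisfied
Unsatisfied: (1,3), (4,2), (4,3), (4,4), (5,1), (5,2) — 6 in total.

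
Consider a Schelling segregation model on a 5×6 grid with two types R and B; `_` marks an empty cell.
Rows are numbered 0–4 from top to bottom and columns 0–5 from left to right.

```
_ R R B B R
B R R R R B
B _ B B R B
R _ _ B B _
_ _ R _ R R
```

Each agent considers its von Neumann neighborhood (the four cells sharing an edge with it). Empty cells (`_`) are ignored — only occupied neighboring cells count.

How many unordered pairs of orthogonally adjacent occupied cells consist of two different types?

Scan each occupied cell's neighbors to the right and below so each pair is counted once.
Row 0: R(0,1)–R(0,2)= R(0,1)–R(1,1)= R(0,2)–B(0,3)≠ R(0,2)–R(1,2)= B(0,3)–B(0,4)= B(0,3)–R(1,3)≠ B(0,4)–R(0,5)≠ B(0,4)–R(1,4)≠ R(0,5)–B(1,5)≠  → 5/9 unlike.
Row 1: B(1,0)–R(1,1)≠ B(1,0)–B(2,0)= R(1,1)–R(1,2)= R(1,2)–R(1,3)= R(1,2)–B(2,2)≠ R(1,3)–R(1,4)= R(1,3)–B(2,3)≠ R(1,4)–B(1,5)≠ R(1,4)–R(2,4)= B(1,5)–B(2,5)=  → 4/10 unlike.
Row 2: B(2,0)–R(3,0)≠ B(2,2)–B(2,3)= B(2,3)–R(2,4)≠ B(2,3)–B(3,3)= R(2,4)–B(2,5)≠ R(2,4)–B(3,4)≠  → 4/6 unlike.
Row 3: B(3,3)–B(3,4)= B(3,4)–R(4,4)≠  → 1/2 unlike.
Row 4: R(4,4)–R(4,5)=  → 0/1 unlike.
Total adjacent occupied pairs: 28; unlike-type pairs: 14.

14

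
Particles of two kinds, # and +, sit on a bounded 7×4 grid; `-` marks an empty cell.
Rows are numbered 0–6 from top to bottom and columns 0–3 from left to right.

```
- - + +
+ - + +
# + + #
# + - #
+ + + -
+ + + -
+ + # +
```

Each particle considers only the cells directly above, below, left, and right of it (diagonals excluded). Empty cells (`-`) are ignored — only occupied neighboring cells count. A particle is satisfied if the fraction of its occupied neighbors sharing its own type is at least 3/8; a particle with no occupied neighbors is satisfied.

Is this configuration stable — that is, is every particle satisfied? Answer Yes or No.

Row 0: (0,2)+ 2/2 satisfied · (0,3)+ 2/2 satisfied
Row 1: (1,0)+ 0/1 not · (1,2)+ 3/3 satisfied · (1,3)+ 2/3 satisfied
Row 2: (2,0)# 1/3 not · (2,1)+ 2/3 satisfied · (2,2)+ 2/3 satisfied · (2,3)# 1/3 not
Row 3: (3,0)# 1/3 not · (3,1)+ 2/3 satisfied · (3,3)# 1/1 satisfied
Row 4: (4,0)+ 2/3 satisfied · (4,1)+ 4/4 satisfied · (4,2)+ 2/2 satisfied
Row 5: (5,0)+ 3/3 satisfied · (5,1)+ 4/4 satisfied · (5,2)+ 2/3 satisfied
Row 6: (6,0)+ 2/2 satisfied · (6,1)+ 2/3 satisfied · (6,2)# 0/3 not · (6,3)+ 0/1 not
For instance (1,0) has only 0/1 same-type neighbors, below 3/8.

No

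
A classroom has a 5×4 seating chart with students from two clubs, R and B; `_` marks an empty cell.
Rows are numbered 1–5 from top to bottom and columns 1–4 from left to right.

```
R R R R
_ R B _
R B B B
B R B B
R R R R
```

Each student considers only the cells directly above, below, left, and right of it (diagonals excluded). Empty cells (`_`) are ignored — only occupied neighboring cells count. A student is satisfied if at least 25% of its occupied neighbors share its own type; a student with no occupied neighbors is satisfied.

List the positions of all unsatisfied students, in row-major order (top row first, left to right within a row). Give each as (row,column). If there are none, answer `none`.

(1,1)R 1/1 satisfied
(1,2)R 3/3 satisfied
(1,3)R 2/3 satisfied
(1,4)R 1/1 satisfied
(2,2)R 1/3 satisfied
(2,3)B 1/3 satisfied
(3,1)R 0/2 not
(3,2)B 1/4 satisfied
(3,3)B 4/4 satisfied
(3,4)B 2/2 satisfied
(4,1)B 0/3 not
(4,2)R 1/4 satisfied
(4,3)B 2/4 satisfied
(4,4)B 2/3 satisfied
(5,1)R 1/2 satisfied
(5,2)R 3/3 satisfied
(5,3)R 2/3 satisfied
(5,4)R 1/2 satisfied

(3,1), (4,1)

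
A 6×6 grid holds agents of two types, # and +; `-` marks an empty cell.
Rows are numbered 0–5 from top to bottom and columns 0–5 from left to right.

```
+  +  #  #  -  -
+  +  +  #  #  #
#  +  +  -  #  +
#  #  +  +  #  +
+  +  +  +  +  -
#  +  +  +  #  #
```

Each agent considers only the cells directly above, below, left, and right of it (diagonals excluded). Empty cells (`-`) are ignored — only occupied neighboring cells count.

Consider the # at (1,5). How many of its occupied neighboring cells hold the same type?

1

Occupied neighbors of (1,5): (2,5)=+, (1,4)=#.
Same type (#): 1 of 2.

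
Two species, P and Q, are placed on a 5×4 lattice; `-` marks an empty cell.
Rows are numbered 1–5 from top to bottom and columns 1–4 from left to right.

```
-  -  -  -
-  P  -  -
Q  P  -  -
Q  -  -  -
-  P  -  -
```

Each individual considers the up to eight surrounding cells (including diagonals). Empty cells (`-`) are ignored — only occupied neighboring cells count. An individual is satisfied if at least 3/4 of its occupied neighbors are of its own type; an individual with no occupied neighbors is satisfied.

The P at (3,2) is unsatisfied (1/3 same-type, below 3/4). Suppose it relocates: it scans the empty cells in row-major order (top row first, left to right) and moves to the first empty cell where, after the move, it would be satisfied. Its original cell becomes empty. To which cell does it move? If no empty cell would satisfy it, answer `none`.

(1,1)

Vacating (3,2). Empty cells in order:
  (1,1): 1/1 same-type → satisfied — stop here.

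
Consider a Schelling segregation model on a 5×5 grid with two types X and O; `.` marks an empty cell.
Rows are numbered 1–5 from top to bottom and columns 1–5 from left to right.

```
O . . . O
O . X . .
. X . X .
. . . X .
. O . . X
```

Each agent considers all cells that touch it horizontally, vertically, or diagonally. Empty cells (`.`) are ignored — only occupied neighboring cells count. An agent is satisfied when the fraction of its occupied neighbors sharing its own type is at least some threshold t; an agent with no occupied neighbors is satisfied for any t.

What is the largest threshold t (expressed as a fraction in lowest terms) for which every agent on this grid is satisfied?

Row 1: (1,1)O 1/1 · (1,5)O — no occupied neighbors
Row 2: (2,1)O 1/2 · (2,3)X 2/2
Row 3: (3,2)X 1/2 · (3,4)X 2/2
Row 4: (4,4)X 2/2
Row 5: (5,2)O — no occupied neighbors · (5,5)X 1/1
The smallest same-type fraction is 1/2 at (2,1), which reduces to 1/2. Any threshold above that leaves this agent unsatisfied.

1/2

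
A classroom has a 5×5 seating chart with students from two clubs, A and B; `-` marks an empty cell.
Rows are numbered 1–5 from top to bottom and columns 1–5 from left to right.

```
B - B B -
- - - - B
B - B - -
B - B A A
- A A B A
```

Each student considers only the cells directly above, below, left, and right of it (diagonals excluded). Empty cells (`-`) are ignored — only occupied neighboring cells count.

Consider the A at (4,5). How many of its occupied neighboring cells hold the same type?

2

Occupied neighbors of (4,5): (5,5)=A, (4,4)=A.
Same type (A): 2 of 2.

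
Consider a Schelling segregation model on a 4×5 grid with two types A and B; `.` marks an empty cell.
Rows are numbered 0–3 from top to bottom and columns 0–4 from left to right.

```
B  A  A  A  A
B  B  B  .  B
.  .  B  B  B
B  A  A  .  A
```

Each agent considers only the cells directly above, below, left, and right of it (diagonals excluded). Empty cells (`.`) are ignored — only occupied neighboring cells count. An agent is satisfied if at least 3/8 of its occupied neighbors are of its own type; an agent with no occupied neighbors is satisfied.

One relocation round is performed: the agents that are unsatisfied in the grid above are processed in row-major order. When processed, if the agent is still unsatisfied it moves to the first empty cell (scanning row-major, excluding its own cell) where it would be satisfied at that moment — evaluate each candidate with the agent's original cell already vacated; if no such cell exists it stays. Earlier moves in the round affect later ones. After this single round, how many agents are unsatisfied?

1

Initially unsatisfied (in order): (0,1), (3,0), (3,4).
  (0,1) → (3,3).
  (3,0) → (0,1).
  (3,4): now satisfied by earlier moves; stays.
Resulting grid:
B B A A A
B B B . B
. . B B B
. A A A A
Unsatisfied now: (0,2).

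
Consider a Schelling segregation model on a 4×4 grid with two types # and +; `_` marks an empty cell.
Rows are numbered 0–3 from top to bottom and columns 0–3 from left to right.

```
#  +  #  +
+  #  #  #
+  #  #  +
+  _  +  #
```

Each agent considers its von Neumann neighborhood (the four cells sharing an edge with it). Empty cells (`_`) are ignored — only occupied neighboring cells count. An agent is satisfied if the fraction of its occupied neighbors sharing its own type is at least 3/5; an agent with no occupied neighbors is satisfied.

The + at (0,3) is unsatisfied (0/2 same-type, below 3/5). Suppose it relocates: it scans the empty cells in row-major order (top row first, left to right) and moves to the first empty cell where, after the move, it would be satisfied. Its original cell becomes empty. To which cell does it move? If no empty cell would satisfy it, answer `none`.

(3,1)

Vacating (0,3). Empty cells in order:
  (3,1): 2/3 same-type → satisfied — stop here.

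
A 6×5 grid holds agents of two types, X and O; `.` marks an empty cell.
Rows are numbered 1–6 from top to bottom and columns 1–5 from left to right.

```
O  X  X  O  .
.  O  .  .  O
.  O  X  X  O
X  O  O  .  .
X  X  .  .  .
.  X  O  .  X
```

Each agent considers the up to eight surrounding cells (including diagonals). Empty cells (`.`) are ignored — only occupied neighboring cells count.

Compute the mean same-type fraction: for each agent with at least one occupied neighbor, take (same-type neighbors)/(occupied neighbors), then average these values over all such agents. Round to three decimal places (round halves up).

0.437

(1,1)O 1/2
(1,2)X 1/3
(1,3)X 1/3
(1,4)O 1/2
(2,2)O 2/5
(2,5)O 2/3
(3,2)O 3/5
(3,3)X 1/5
(3,4)X 1/4
(3,5)O 1/2
(4,1)X 2/4
(4,2)O 2/6
(4,3)O 2/5
(5,1)X 3/4
(5,2)X 3/6
(6,2)X 2/3
(6,3)O 0/2
(6,5)X — no occupied neighbors
Sum over 17 agents: 1/2 + 1/3 + 1/3 + 1/2 + 2/5 + 2/3 + 3/5 + 1/5 + 1/4 + 1/2 + 2/4 + 2/6 + 2/5 + 3/4 + 3/6 + 2/3 + 0/2 = 223/30; mean = 223/30 ÷ 17 = 223/510 = 0.437254… → 0.437.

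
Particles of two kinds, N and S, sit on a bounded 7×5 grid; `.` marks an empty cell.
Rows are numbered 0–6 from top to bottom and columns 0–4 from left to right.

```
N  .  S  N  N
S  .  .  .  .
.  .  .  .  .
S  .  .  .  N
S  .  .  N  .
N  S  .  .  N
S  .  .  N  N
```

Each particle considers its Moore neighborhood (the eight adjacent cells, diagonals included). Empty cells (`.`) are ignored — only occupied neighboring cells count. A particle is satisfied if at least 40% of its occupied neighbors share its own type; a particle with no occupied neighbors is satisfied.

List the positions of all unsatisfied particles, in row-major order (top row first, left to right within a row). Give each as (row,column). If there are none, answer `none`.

(0,0), (0,2), (1,0), (5,0)

(0,0)N 0/1 not
(0,2)S 0/1 not
(0,3)N 1/2 satisfied
(0,4)N 1/1 satisfied
(1,0)S 0/1 not
(3,0)S 1/1 satisfied
(3,4)N 1/1 satisfied
(4,0)S 2/3 satisfied
(4,3)N 2/2 satisfied
(5,0)N 0/3 not
(5,1)S 2/3 satisfied
(5,4)N 3/3 satisfied
(6,0)S 1/2 satisfied
(6,3)N 2/2 satisfied
(6,4)N 2/2 satisfied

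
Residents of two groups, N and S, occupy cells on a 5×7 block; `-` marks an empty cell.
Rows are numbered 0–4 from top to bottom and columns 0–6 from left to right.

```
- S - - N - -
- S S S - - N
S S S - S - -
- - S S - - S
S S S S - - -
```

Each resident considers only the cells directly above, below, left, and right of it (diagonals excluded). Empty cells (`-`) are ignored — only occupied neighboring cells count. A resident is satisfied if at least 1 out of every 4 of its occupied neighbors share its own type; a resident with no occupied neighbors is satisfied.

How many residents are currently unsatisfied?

0

Row 0: (0,1)S 1/1 ok · (0,4)N 0/0 ok
Row 1: (1,1)S 3/3 ok · (1,2)S 3/3 ok · (1,3)S 1/1 ok · (1,6)N 0/0 ok
Row 2: (2,0)S 1/1 ok · (2,1)S 3/3 ok · (2,2)S 3/3 ok · (2,4)S 0/0 ok
Row 3: (3,2)S 3/3 ok · (3,3)S 2/2 ok · (3,6)S 0/0 ok
Row 4: (4,0)S 1/1 ok · (4,1)S 2/2 ok · (4,2)S 3/3 ok · (4,3)S 2/2 ok
Every one meets the threshold.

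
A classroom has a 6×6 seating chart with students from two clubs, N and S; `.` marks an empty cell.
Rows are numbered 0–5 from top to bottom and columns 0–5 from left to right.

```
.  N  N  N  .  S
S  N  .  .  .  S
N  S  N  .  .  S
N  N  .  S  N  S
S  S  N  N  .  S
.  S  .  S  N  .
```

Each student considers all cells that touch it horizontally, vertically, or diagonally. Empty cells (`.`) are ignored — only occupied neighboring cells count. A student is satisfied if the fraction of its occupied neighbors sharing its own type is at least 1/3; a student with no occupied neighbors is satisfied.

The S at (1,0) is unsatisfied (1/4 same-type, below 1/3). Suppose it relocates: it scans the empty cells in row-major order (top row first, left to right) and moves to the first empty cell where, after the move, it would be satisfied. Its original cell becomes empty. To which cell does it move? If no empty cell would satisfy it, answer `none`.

(0,4)

Vacating (1,0). Empty cells in order:
  (0,0): 0/2 same-type → still unsatisfied.
  (0,4): 2/3 same-type → satisfied — stop here.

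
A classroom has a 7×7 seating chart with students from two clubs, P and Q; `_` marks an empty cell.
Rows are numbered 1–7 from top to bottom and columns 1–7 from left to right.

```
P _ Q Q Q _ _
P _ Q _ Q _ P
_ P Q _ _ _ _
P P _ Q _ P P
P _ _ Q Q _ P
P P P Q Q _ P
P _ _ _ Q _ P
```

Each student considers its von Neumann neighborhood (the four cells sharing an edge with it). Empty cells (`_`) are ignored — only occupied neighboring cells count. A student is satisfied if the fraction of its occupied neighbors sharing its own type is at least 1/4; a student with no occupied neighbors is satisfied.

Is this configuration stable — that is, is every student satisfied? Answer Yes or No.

(1,1)P 1/1 ok
(1,3)Q 2/2 ok
(1,4)Q 2/2 ok
(1,5)Q 2/2 ok
(2,1)P 1/1 ok
(2,3)Q 2/2 ok
(2,5)Q 1/1 ok
(2,7)P 0/0 ok
(3,2)P 1/2 ok
(3,3)Q 1/2 ok
(4,1)P 2/2 ok
(4,2)P 2/2 ok
(4,4)Q 1/1 ok
(4,6)P 1/1 ok
(4,7)P 2/2 ok
(5,1)P 2/2 ok
(5,4)Q 3/3 ok
(5,5)Q 2/2 ok
(5,7)P 2/2 ok
(6,1)P 3/3 ok
(6,2)P 2/2 ok
(6,3)P 1/2 ok
(6,4)Q 2/3 ok
(6,5)Q 3/3 ok
(6,7)P 2/2 ok
(7,1)P 1/1 ok
(7,5)Q 1/1 ok
(7,7)P 1/1 ok
All meet the threshold, so the configuration is stable.

Yes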